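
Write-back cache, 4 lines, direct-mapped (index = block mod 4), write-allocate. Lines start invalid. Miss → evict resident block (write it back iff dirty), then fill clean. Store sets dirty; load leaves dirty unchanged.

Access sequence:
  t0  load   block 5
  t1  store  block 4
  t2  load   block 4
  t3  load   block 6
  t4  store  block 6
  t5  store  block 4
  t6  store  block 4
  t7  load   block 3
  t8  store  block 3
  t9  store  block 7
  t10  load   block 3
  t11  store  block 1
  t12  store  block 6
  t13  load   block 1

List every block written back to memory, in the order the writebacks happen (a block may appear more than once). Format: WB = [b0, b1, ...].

0: R B5 -> L1 miss  d=-]
1: W B4 -> L0 miss  d=D]
2: R B4 -> L0 hit  d=D]
3: R B6 -> L2 miss  d=-]
4: W B6 -> L2 hit  d=D]
5: W B4 -> L0 hit  d=D]
6: W B4 -> L0 hit  d=D]
7: R B3 -> L3 miss  d=-]
8: W B3 -> L3 hit  d=D]
9: W B7 -> L3 miss wb->B3  d=D]
10: R B3 -> L3 miss wb->B7  d=-]
11: W B1 -> L1 miss  d=D]
12: W B6 -> L2 hit  d=D]
13: R B1 -> L1 hit  d=D]

WB = [3, 7]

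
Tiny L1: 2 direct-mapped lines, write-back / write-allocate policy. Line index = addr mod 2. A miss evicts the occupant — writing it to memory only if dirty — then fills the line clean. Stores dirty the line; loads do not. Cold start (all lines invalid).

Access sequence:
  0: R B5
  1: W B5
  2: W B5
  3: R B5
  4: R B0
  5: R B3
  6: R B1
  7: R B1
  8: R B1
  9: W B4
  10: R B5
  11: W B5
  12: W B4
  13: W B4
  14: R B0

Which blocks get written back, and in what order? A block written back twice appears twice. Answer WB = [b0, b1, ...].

  0 | R B5 → L1 miss [-]
  1 | W B5 → L1 hit [D]
  2 | W B5 → L1 hit [D]
  3 | R B5 → L1 hit [D]
  4 | R B0 → L0 miss [-]
  5 | R B3 → L1 miss wb→B5 [-]
  6 | R B1 → L1 miss [-]
  7 | R B1 → L1 hit [-]
  8 | R B1 → L1 hit [-]
  9 | W B4 → L0 miss [D]
  10 | R B5 → L1 miss [-]
  11 | W B5 → L1 hit [D]
  12 | W B4 → L0 hit [D]
  13 | W B4 → L0 hit [D]
  14 | R B0 → L0 miss wb→B4 [-]

WB = [5, 4]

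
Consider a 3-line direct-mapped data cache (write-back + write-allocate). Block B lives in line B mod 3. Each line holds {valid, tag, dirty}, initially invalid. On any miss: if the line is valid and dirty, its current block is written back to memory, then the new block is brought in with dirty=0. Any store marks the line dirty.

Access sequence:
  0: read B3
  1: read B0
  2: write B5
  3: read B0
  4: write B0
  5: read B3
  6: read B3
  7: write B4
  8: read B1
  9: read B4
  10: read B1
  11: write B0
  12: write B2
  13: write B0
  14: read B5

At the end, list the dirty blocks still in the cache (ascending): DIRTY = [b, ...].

DIRTY = [0]

  0 | R B3 → L0 miss [-]
  1 | R B0 → L0 miss [-]
  2 | W B5 → L2 miss [D]
  3 | R B0 → L0 hit [-]
  4 | W B0 → L0 hit [D]
  5 | R B3 → L0 miss wb→B0 [-]
  6 | R B3 → L0 hit [-]
  7 | W B4 → L1 miss [D]
  8 | R B1 → L1 miss wb→B4 [-]
  9 | R B4 → L1 miss [-]
  10 | R B1 → L1 miss [-]
  11 | W B0 → L0 miss [D]
  12 | W B2 → L2 miss wb→B5 [D]
  13 | W B0 → L0 hit [D]
  14 | R B5 → L2 miss wb→B2 [-]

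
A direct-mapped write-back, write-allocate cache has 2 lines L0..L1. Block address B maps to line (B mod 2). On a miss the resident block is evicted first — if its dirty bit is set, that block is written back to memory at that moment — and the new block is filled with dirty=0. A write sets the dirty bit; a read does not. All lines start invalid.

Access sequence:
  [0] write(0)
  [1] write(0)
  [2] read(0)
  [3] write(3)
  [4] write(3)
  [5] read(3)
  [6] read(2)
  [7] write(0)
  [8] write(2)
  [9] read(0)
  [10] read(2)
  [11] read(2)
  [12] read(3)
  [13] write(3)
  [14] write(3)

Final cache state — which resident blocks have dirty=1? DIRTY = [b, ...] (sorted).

DIRTY = [3]

0: W B0 → L0 miss [D]
1: W B0 → L0 hit [D]
2: R B0 → L0 hit [D]
3: W B3 → L1 miss [D]
4: W B3 → L1 hit [D]
5: R B3 → L1 hit [D]
6: R B2 → L0 miss wb→B0 [-]
7: W B0 → L0 miss [D]
8: W B2 → L0 miss wb→B0 [D]
9: R B0 → L0 miss wb→B2 [-]
10: R B2 → L0 miss [-]
11: R B2 → L0 hit [-]
12: R B3 → L1 hit [D]
13: W B3 → L1 hit [D]
14: W B3 → L1 hit [D]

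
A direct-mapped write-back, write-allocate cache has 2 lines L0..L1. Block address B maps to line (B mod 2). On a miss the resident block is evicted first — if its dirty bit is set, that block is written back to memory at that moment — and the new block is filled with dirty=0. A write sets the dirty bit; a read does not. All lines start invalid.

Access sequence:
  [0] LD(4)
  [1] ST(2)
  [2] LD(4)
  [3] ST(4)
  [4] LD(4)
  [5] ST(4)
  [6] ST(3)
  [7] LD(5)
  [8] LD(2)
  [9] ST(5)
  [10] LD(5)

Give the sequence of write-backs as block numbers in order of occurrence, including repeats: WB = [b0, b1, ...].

WB = [2, 3, 4]

0: R B4 -> L0 miss  d=-]
1: W B2 -> L0 miss  d=D]
2: R B4 -> L0 miss wb->B2  d=-]
3: W B4 -> L0 hit  d=D]
4: R B4 -> L0 hit  d=D]
5: W B4 -> L0 hit  d=D]
6: W B3 -> L1 miss  d=D]
7: R B5 -> L1 miss wb->B3  d=-]
8: R B2 -> L0 miss wb->B4  d=-]
9: W B5 -> L1 hit  d=D]
10: R B5 -> L1 hit  d=D]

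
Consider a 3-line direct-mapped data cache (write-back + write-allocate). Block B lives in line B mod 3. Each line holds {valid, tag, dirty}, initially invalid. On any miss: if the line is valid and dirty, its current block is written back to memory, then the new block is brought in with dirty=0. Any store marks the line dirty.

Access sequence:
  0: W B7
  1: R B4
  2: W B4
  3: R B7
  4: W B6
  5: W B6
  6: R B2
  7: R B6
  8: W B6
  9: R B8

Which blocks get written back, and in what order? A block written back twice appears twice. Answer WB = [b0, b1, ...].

WB = [7, 4]

0: W B7 -> L1 miss  d=D]
1: R B4 -> L1 miss wb->B7  d=-]
2: W B4 -> L1 hit  d=D]
3: R B7 -> L1 miss wb->B4  d=-]
4: W B6 -> L0 miss  d=D]
5: W B6 -> L0 hit  d=D]
6: R B2 -> L2 miss  d=-]
7: R B6 -> L0 hit  d=D]
8: W B6 -> L0 hit  d=D]
9: R B8 -> L2 miss  d=-]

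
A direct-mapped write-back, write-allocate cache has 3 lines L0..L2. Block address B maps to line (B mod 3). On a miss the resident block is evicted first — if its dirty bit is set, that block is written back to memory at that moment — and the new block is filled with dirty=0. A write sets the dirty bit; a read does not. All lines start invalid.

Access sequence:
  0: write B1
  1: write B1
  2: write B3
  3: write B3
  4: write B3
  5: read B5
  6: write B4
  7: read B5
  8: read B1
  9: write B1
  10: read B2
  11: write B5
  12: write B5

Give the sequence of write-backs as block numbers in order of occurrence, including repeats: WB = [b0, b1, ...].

WB = [1, 4]

0: W B1 → L1 miss [D]
1: W B1 → L1 hit [D]
2: W B3 → L0 miss [D]
3: W B3 → L0 hit [D]
4: W B3 → L0 hit [D]
5: R B5 → L2 miss [-]
6: W B4 → L1 miss wb→B1 [D]
7: R B5 → L2 hit [-]
8: R B1 → L1 miss wb→B4 [-]
9: W B1 → L1 hit [D]
10: R B2 → L2 miss [-]
11: W B5 → L2 miss [D]
12: W B5 → L2 hit [D]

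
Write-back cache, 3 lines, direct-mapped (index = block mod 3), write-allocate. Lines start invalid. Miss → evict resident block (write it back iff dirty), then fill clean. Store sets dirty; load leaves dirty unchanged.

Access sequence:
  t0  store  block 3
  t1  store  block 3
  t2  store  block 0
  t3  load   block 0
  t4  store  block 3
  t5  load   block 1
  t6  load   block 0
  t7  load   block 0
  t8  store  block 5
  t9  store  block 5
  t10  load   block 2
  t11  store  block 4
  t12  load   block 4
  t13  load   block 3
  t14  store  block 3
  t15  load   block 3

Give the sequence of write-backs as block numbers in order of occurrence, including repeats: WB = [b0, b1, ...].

0: W B3 -> L0 miss  d=D]
1: W B3 -> L0 hit  d=D]
2: W B0 -> L0 miss wb->B3  d=D]
3: R B0 -> L0 hit  d=D]
4: W B3 -> L0 miss wb->B0  d=D]
5: R B1 -> L1 miss  d=-]
6: R B0 -> L0 miss wb->B3  d=-]
7: R B0 -> L0 hit  d=-]
8: W B5 -> L2 miss  d=D]
9: W B5 -> L2 hit  d=D]
10: R B2 -> L2 miss wb->B5  d=-]
11: W B4 -> L1 miss  d=D]
12: R B4 -> L1 hit  d=D]
13: R B3 -> L0 miss  d=-]
14: W B3 -> L0 hit  d=D]
15: R B3 -> L0 hit  d=D]

WB = [3, 0, 3, 5]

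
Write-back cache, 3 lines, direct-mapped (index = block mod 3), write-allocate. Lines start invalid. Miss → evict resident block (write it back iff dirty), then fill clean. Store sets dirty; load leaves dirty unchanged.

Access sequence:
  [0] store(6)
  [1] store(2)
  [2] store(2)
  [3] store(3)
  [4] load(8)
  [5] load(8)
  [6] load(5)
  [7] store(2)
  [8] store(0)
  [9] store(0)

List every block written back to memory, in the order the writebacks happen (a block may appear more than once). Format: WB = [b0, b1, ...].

WB = [6, 2, 3]

  0 | W B6 → L0 miss [D]
  1 | W B2 → L2 miss [D]
  2 | W B2 → L2 hit [D]
  3 | W B3 → L0 miss wb→B6 [D]
  4 | R B8 → L2 miss wb→B2 [-]
  5 | R B8 → L2 hit [-]
  6 | R B5 → L2 miss [-]
  7 | W B2 → L2 miss [D]
  8 | W B0 → L0 miss wb→B3 [D]
  9 | W B0 → L0 hit [D]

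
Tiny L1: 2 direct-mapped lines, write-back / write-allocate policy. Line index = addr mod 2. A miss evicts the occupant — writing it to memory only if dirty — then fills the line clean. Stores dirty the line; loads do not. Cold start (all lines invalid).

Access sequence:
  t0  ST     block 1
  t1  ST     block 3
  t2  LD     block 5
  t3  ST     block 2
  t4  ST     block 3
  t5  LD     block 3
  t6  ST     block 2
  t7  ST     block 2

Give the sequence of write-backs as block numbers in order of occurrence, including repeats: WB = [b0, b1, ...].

WB = [1, 3]

0: W B1 → L1 miss [D]
1: W B3 → L1 miss wb→B1 [D]
2: R B5 → L1 miss wb→B3 [-]
3: W B2 → L0 miss [D]
4: W B3 → L1 miss [D]
5: R B3 → L1 hit [D]
6: W B2 → L0 hit [D]
7: W B2 → L0 hit [D]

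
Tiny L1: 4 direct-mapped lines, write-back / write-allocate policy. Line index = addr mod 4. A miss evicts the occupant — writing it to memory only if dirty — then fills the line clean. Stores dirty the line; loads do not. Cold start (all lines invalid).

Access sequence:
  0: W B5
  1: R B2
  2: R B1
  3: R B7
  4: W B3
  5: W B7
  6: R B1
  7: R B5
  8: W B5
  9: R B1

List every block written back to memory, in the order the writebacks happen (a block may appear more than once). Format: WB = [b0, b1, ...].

0: W B5 -> L1 miss  d=D]
1: R B2 -> L2 miss  d=-]
2: R B1 -> L1 miss wb->B5  d=-]
3: R B7 -> L3 miss  d=-]
4: W B3 -> L3 miss  d=D]
5: W B7 -> L3 miss wb->B3  d=D]
6: R B1 -> L1 hit  d=-]
7: R B5 -> L1 miss  d=-]
8: W B5 -> L1 hit  d=D]
9: R B1 -> L1 miss wb->B5  d=-]

WB = [5, 3, 5]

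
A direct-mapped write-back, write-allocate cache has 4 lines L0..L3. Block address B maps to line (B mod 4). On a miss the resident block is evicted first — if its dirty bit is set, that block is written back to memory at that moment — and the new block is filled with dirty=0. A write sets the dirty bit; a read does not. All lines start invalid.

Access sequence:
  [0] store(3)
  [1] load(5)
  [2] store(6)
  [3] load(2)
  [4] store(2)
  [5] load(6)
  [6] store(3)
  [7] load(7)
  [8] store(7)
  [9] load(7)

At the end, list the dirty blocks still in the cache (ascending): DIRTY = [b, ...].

0: W B3 → L3 miss [D]
1: R B5 → L1 miss [-]
2: W B6 → L2 miss [D]
3: R B2 → L2 miss wb→B6 [-]
4: W B2 → L2 hit [D]
5: R B6 → L2 miss wb→B2 [-]
6: W B3 → L3 hit [D]
7: R B7 → L3 miss wb→B3 [-]
8: W B7 → L3 hit [D]
9: R B7 → L3 hit [D]

DIRTY = [7]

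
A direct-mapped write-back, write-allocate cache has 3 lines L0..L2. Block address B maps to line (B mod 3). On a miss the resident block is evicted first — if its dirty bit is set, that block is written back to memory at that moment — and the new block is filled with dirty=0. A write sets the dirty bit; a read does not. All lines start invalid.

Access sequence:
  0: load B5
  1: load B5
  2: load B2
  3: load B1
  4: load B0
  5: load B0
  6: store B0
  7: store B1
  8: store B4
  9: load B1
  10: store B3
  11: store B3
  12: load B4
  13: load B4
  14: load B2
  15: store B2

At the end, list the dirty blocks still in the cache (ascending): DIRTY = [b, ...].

DIRTY = [2, 3]

0: R B5 → L2 miss [-]
1: R B5 → L2 hit [-]
2: R B2 → L2 miss [-]
3: R B1 → L1 miss [-]
4: R B0 → L0 miss [-]
5: R B0 → L0 hit [-]
6: W B0 → L0 hit [D]
7: W B1 → L1 hit [D]
8: W B4 → L1 miss wb→B1 [D]
9: R B1 → L1 miss wb→B4 [-]
10: W B3 → L0 miss wb→B0 [D]
11: W B3 → L0 hit [D]
12: R B4 → L1 miss [-]
13: R B4 → L1 hit [-]
14: R B2 → L2 hit [-]
15: W B2 → L2 hit [D]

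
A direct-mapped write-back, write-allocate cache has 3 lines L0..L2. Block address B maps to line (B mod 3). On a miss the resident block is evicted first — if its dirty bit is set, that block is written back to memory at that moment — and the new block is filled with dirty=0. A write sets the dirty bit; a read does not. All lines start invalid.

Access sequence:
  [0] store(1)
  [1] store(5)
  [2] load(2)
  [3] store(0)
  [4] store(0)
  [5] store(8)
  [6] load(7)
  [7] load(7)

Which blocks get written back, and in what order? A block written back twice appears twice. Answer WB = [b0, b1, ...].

0: W B1 -> L1 miss  d=D]
1: W B5 -> L2 miss  d=D]
2: R B2 -> L2 miss wb->B5  d=-]
3: W B0 -> L0 miss  d=D]
4: W B0 -> L0 hit  d=D]
5: W B8 -> L2 miss  d=D]
6: R B7 -> L1 miss wb->B1  d=-]
7: R B7 -> L1 hit  d=-]

WB = [5, 1]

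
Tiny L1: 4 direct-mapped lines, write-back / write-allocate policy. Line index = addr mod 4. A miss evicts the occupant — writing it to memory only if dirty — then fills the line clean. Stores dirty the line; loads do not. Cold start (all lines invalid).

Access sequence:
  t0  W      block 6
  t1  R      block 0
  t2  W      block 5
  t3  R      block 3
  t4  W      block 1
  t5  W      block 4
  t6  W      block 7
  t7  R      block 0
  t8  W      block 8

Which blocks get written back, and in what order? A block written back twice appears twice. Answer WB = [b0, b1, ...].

WB = [5, 4]

0: W B6 → L2 miss [D]
1: R B0 → L0 miss [-]
2: W B5 → L1 miss [D]
3: R B3 → L3 miss [-]
4: W B1 → L1 miss wb→B5 [D]
5: W B4 → L0 miss [D]
6: W B7 → L3 miss [D]
7: R B0 → L0 miss wb→B4 [-]
8: W B8 → L0 miss [D]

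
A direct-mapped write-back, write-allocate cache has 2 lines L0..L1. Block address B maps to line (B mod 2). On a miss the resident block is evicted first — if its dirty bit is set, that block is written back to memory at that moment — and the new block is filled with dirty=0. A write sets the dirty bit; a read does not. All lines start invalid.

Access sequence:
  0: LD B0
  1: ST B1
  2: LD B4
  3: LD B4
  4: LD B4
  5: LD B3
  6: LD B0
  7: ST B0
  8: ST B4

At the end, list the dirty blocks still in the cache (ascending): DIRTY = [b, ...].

DIRTY = [4]

0: R B0 → L0 miss [-]
1: W B1 → L1 miss [D]
2: R B4 → L0 miss [-]
3: R B4 → L0 hit [-]
4: R B4 → L0 hit [-]
5: R B3 → L1 miss wb→B1 [-]
6: R B0 → L0 miss [-]
7: W B0 → L0 hit [D]
8: W B4 → L0 miss wb→B0 [D]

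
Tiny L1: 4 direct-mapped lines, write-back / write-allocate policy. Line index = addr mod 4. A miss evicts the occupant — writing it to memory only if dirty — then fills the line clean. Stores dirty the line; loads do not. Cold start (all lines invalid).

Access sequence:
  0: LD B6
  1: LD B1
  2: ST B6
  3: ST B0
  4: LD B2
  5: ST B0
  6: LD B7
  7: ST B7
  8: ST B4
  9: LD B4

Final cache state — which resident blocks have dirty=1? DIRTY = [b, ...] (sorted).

DIRTY = [4, 7]

0: R B6 → L2 miss [-]
1: R B1 → L1 miss [-]
2: W B6 → L2 hit [D]
3: W B0 → L0 miss [D]
4: R B2 → L2 miss wb→B6 [-]
5: W B0 → L0 hit [D]
6: R B7 → L3 miss [-]
7: W B7 → L3 hit [D]
8: W B4 → L0 miss wb→B0 [D]
9: R B4 → L0 hit [D]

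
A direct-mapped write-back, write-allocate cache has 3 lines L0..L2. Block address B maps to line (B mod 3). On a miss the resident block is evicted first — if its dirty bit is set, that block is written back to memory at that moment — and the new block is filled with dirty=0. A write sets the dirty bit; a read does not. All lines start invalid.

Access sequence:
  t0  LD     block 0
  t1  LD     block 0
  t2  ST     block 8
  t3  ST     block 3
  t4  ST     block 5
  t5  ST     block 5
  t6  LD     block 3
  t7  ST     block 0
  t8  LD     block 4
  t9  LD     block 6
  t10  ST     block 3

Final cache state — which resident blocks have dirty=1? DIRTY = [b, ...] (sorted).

  0 | R B0 → L0 miss [-]
  1 | R B0 → L0 hit [-]
  2 | W B8 → L2 miss [D]
  3 | W B3 → L0 miss [D]
  4 | W B5 → L2 miss wb→B8 [D]
  5 | W B5 → L2 hit [D]
  6 | R B3 → L0 hit [D]
  7 | W B0 → L0 miss wb→B3 [D]
  8 | R B4 → L1 miss [-]
  9 | R B6 → L0 miss wb→B0 [-]
  10 | W B3 → L0 miss [D]

DIRTY = [3, 5]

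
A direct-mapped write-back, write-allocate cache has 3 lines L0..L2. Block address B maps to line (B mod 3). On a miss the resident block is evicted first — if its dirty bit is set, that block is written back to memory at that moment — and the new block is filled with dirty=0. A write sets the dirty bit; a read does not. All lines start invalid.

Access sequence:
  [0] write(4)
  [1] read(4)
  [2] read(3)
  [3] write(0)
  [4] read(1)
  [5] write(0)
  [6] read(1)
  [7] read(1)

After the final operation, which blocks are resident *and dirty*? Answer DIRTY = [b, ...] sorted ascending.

0: W B4 → L1 miss [D]
1: R B4 → L1 hit [D]
2: R B3 → L0 miss [-]
3: W B0 → L0 miss [D]
4: R B1 → L1 miss wb→B4 [-]
5: W B0 → L0 hit [D]
6: R B1 → L1 hit [-]
7: R B1 → L1 hit [-]

DIRTY = [0]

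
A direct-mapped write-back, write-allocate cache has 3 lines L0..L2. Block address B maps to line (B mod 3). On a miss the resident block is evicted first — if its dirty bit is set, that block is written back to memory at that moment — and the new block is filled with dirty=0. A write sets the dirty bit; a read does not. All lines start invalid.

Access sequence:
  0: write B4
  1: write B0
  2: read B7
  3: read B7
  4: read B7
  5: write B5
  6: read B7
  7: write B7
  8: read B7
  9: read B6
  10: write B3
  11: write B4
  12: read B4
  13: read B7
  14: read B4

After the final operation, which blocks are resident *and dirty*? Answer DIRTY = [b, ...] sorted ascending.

0: W B4 → L1 miss [D]
1: W B0 → L0 miss [D]
2: R B7 → L1 miss wb→B4 [-]
3: R B7 → L1 hit [-]
4: R B7 → L1 hit [-]
5: W B5 → L2 miss [D]
6: R B7 → L1 hit [-]
7: W B7 → L1 hit [D]
8: R B7 → L1 hit [D]
9: R B6 → L0 miss wb→B0 [-]
10: W B3 → L0 miss [D]
11: W B4 → L1 miss wb→B7 [D]
12: R B4 → L1 hit [D]
13: R B7 → L1 miss wb→B4 [-]
14: R B4 → L1 miss [-]

DIRTY = [3, 5]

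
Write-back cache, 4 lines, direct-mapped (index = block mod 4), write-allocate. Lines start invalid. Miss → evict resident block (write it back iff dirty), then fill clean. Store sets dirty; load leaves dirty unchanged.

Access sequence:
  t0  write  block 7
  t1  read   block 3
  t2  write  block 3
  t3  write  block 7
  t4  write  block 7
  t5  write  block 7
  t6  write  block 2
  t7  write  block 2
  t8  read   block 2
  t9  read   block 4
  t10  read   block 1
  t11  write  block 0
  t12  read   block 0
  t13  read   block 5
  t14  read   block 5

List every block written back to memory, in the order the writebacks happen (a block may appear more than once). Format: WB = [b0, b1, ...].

WB = [7, 3]

0: W B7 -> L3 miss  d=D]
1: R B3 -> L3 miss wb->B7  d=-]
2: W B3 -> L3 hit  d=D]
3: W B7 -> L3 miss wb->B3  d=D]
4: W B7 -> L3 hit  d=D]
5: W B7 -> L3 hit  d=D]
6: W B2 -> L2 miss  d=D]
7: W B2 -> L2 hit  d=D]
8: R B2 -> L2 hit  d=D]
9: R B4 -> L0 miss  d=-]
10: R B1 -> L1 miss  d=-]
11: W B0 -> L0 miss  d=D]
12: R B0 -> L0 hit  d=D]
13: R B5 -> L1 miss  d=-]
14: R B5 -> L1 hit  d=-]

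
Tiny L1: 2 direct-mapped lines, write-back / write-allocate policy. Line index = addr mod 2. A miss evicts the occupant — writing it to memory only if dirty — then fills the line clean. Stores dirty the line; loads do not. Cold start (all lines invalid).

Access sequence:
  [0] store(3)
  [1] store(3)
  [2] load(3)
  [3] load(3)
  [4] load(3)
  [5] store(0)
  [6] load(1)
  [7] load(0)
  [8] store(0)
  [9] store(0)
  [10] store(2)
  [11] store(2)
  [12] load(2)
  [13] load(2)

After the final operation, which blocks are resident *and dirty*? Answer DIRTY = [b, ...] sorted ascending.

DIRTY = [2]

  0 | W B3 → L1 miss [D]
  1 | W B3 → L1 hit [D]
  2 | R B3 → L1 hit [D]
  3 | R B3 → L1 hit [D]
  4 | R B3 → L1 hit [D]
  5 | W B0 → L0 miss [D]
  6 | R B1 → L1 miss wb→B3 [-]
  7 | R B0 → L0 hit [D]
  8 | W B0 → L0 hit [D]
  9 | W B0 → L0 hit [D]
  10 | W B2 → L0 miss wb→B0 [D]
  11 | W B2 → L0 hit [D]
  12 | R B2 → L0 hit [D]
  13 | R B2 → L0 hit [D]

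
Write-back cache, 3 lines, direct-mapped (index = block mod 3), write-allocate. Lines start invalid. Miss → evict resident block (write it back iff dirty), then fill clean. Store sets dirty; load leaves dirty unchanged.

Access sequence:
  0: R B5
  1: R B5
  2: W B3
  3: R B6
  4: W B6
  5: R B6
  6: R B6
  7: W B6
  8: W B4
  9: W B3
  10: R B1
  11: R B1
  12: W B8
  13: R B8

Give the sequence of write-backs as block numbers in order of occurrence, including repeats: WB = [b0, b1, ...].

WB = [3, 6, 4]

0: R B5 → L2 miss [-]
1: R B5 → L2 hit [-]
2: W B3 → L0 miss [D]
3: R B6 → L0 miss wb→B3 [-]
4: W B6 → L0 hit [D]
5: R B6 → L0 hit [D]
6: R B6 → L0 hit [D]
7: W B6 → L0 hit [D]
8: W B4 → L1 miss [D]
9: W B3 → L0 miss wb→B6 [D]
10: R B1 → L1 miss wb→B4 [-]
11: R B1 → L1 hit [-]
12: W B8 → L2 miss [D]
13: R B8 → L2 hit [D]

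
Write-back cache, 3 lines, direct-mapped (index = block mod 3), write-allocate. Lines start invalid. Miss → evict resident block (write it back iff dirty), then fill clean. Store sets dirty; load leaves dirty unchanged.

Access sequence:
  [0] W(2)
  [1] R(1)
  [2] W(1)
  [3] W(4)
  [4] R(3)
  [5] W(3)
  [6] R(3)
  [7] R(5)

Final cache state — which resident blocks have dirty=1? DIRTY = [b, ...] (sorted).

  0 | W B2 → L2 miss [D]
  1 | R B1 → L1 miss [-]
  2 | W B1 → L1 hit [D]
  3 | W B4 → L1 miss wb→B1 [D]
  4 | R B3 → L0 miss [-]
  5 | W B3 → L0 hit [D]
  6 | R B3 → L0 hit [D]
  7 | R B5 → L2 miss wb→B2 [-]

DIRTY = [3, 4]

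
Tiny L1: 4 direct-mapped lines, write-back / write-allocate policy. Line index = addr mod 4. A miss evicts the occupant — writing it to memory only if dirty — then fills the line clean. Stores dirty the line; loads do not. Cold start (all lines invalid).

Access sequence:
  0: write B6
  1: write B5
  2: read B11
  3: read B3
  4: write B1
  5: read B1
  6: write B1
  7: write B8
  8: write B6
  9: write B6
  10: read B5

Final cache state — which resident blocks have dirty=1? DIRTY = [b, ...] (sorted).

  0 | W B6 → L2 miss [D]
  1 | W B5 → L1 miss [D]
  2 | R B11 → L3 miss [-]
  3 | R B3 → L3 miss [-]
  4 | W B1 → L1 miss wb→B5 [D]
  5 | R B1 → L1 hit [D]
  6 | W B1 → L1 hit [D]
  7 | W B8 → L0 miss [D]
  8 | W B6 → L2 hit [D]
  9 | W B6 → L2 hit [D]
  10 | R B5 → L1 miss wb→B1 [-]

DIRTY = [6, 8]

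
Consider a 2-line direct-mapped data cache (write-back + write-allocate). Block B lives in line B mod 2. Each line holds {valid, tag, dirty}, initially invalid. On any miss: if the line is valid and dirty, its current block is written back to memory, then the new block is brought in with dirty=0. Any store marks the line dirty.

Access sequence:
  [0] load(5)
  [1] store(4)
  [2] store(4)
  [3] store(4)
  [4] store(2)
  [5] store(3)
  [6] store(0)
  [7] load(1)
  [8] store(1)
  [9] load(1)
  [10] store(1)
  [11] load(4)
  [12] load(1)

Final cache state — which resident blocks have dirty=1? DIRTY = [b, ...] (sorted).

0: R B5 → L1 miss [-]
1: W B4 → L0 miss [D]
2: W B4 → L0 hit [D]
3: W B4 → L0 hit [D]
4: W B2 → L0 miss wb→B4 [D]
5: W B3 → L1 miss [D]
6: W B0 → L0 miss wb→B2 [D]
7: R B1 → L1 miss wb→B3 [-]
8: W B1 → L1 hit [D]
9: R B1 → L1 hit [D]
10: W B1 → L1 hit [D]
11: R B4 → L0 miss wb→B0 [-]
12: R B1 → L1 hit [D]

DIRTY = [1]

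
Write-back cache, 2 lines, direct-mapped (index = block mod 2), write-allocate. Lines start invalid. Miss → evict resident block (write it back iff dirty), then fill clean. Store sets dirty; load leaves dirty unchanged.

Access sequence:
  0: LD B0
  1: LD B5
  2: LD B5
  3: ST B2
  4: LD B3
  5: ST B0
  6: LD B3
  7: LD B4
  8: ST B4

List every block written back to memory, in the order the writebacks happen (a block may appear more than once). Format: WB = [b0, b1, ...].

  0 | R B0 → L0 miss [-]
  1 | R B5 → L1 miss [-]
  2 | R B5 → L1 hit [-]
  3 | W B2 → L0 miss [D]
  4 | R B3 → L1 miss [-]
  5 | W B0 → L0 miss wb→B2 [D]
  6 | R B3 → L1 hit [-]
  7 | R B4 → L0 miss wb→B0 [-]
  8 | W B4 → L0 hit [D]

WB = [2, 0]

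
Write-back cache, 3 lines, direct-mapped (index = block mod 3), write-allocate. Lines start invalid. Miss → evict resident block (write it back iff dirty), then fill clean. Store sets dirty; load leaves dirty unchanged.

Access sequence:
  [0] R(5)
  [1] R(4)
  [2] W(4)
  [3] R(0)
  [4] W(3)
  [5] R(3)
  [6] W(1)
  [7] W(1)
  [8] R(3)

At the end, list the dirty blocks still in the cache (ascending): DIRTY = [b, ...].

DIRTY = [1, 3]

0: R B5 -> L2 miss  d=-]
1: R B4 -> L1 miss  d=-]
2: W B4 -> L1 hit  d=D]
3: R B0 -> L0 miss  d=-]
4: W B3 -> L0 miss  d=D]
5: R B3 -> L0 hit  d=D]
6: W B1 -> L1 miss wb->B4  d=D]
7: W B1 -> L1 hit  d=D]
8: R B3 -> L0 hit  d=D]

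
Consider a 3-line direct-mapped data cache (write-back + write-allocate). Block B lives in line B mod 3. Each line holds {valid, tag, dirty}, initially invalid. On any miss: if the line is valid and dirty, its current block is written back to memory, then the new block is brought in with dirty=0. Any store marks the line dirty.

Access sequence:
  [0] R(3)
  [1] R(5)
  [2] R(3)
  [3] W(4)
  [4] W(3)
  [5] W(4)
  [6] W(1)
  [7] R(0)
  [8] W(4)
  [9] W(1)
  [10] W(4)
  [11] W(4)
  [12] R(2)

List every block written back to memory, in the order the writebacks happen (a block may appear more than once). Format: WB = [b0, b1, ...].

WB = [4, 3, 1, 4, 1]

0: R B3 -> L0 miss  d=-]
1: R B5 -> L2 miss  d=-]
2: R B3 -> L0 hit  d=-]
3: W B4 -> L1 miss  d=D]
4: W B3 -> L0 hit  d=D]
5: W B4 -> L1 hit  d=D]
6: W B1 -> L1 miss wb->B4  d=D]
7: R B0 -> L0 miss wb->B3  d=-]
8: W B4 -> L1 miss wb->B1  d=D]
9: W B1 -> L1 miss wb->B4  d=D]
10: W B4 -> L1 miss wb->B1  d=D]
11: W B4 -> L1 hit  d=D]
12: R B2 -> L2 miss  d=-]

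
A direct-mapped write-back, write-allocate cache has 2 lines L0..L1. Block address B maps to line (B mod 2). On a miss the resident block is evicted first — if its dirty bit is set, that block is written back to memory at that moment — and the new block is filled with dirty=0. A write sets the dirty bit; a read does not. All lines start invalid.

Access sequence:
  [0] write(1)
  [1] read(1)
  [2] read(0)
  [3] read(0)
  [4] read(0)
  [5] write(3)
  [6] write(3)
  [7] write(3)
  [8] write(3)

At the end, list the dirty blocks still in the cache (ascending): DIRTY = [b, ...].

DIRTY = [3]

0: W B1 -> L1 miss  d=D]
1: R B1 -> L1 hit  d=D]
2: R B0 -> L0 miss  d=-]
3: R B0 -> L0 hit  d=-]
4: R B0 -> L0 hit  d=-]
5: W B3 -> L1 miss wb->B1  d=D]
6: W B3 -> L1 hit  d=D]
7: W B3 -> L1 hit  d=D]
8: W B3 -> L1 hit  d=D]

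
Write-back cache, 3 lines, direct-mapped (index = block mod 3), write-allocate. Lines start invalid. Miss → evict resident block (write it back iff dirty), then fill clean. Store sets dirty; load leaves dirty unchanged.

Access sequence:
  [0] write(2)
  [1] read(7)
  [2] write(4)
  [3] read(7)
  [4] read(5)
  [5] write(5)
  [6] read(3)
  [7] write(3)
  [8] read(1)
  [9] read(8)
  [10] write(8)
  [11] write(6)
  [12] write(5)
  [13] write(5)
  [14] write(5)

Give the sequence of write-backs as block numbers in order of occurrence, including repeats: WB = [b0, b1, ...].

WB = [4, 2, 5, 3, 8]

  0 | W B2 → L2 miss [D]
  1 | R B7 → L1 miss [-]
  2 | W B4 → L1 miss [D]
  3 | R B7 → L1 miss wb→B4 [-]
  4 | R B5 → L2 miss wb→B2 [-]
  5 | W B5 → L2 hit [D]
  6 | R B3 → L0 miss [-]
  7 | W B3 → L0 hit [D]
  8 | R B1 → L1 miss [-]
  9 | R B8 → L2 miss wb→B5 [-]
  10 | W B8 → L2 hit [D]
  11 | W B6 → L0 miss wb→B3 [D]
  12 | W B5 → L2 miss wb→B8 [D]
  13 | W B5 → L2 hit [D]
  14 | W B5 → L2 hit [D]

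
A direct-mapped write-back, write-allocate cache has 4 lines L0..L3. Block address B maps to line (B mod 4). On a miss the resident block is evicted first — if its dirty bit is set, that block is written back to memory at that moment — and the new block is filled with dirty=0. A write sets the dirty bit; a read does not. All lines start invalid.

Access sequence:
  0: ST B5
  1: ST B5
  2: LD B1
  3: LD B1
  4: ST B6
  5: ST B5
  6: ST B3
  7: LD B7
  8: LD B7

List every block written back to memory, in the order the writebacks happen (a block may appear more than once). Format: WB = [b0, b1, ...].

  0 | W B5 → L1 miss [D]
  1 | W B5 → L1 hit [D]
  2 | R B1 → L1 miss wb→B5 [-]
  3 | R B1 → L1 hit [-]
  4 | W B6 → L2 miss [D]
  5 | W B5 → L1 miss [D]
  6 | W B3 → L3 miss [D]
  7 | R B7 → L3 miss wb→B3 [-]
  8 | R B7 → L3 hit [-]

WB = [5, 3]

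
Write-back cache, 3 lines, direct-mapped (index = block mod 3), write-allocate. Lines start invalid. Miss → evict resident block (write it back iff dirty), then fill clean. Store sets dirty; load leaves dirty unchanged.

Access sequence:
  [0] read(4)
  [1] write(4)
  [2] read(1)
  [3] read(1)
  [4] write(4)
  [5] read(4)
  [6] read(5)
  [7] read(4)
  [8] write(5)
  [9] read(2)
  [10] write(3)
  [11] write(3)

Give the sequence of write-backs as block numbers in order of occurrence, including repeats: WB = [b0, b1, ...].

WB = [4, 5]

  0 | R B4 → L1 miss [-]
  1 | W B4 → L1 hit [D]
  2 | R B1 → L1 miss wb→B4 [-]
  3 | R B1 → L1 hit [-]
  4 | W B4 → L1 miss [D]
  5 | R B4 → L1 hit [D]
  6 | R B5 → L2 miss [-]
  7 | R B4 → L1 hit [D]
  8 | W B5 → L2 hit [D]
  9 | R B2 → L2 miss wb→B5 [-]
  10 | W B3 → L0 miss [D]
  11 | W B3 → L0 hit [D]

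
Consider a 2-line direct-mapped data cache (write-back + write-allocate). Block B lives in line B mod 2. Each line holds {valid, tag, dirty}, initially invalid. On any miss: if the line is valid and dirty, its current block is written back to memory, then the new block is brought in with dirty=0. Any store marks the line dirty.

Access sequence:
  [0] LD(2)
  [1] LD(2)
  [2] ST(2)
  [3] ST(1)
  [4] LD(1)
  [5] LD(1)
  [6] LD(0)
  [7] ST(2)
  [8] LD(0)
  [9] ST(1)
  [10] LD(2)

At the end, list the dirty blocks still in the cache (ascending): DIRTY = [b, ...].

0: R B2 → L0 miss [-]
1: R B2 → L0 hit [-]
2: W B2 → L0 hit [D]
3: W B1 → L1 miss [D]
4: R B1 → L1 hit [D]
5: R B1 → L1 hit [D]
6: R B0 → L0 miss wb→B2 [-]
7: W B2 → L0 miss [D]
8: R B0 → L0 miss wb→B2 [-]
9: W B1 → L1 hit [D]
10: R B2 → L0 miss [-]

DIRTY = [1]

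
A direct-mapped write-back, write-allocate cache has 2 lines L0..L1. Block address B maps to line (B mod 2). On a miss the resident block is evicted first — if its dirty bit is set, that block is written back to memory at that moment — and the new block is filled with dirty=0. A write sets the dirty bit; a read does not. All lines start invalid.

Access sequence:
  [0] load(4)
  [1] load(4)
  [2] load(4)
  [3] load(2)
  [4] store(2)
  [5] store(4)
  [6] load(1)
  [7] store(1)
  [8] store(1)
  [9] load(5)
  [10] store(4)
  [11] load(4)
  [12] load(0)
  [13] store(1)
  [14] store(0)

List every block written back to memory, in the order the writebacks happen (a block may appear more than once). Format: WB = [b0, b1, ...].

0: R B4 → L0 miss [-]
1: R B4 → L0 hit [-]
2: R B4 → L0 hit [-]
3: R B2 → L0 miss [-]
4: W B2 → L0 hit [D]
5: W B4 → L0 miss wb→B2 [D]
6: R B1 → L1 miss [-]
7: W B1 → L1 hit [D]
8: W B1 → L1 hit [D]
9: R B5 → L1 miss wb→B1 [-]
10: W B4 → L0 hit [D]
11: R B4 → L0 hit [D]
12: R B0 → L0 miss wb→B4 [-]
13: W B1 → L1 miss [D]
14: W B0 → L0 hit [D]

WB = [2, 1, 4]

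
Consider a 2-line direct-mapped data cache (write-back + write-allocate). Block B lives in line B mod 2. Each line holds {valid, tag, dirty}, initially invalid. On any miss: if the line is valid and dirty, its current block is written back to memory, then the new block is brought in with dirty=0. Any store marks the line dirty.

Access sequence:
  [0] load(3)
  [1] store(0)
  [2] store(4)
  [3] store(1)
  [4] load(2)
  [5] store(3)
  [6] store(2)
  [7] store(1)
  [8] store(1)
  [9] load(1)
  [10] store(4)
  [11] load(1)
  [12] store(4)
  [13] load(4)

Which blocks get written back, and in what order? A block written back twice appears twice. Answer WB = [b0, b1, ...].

WB = [0, 4, 1, 3, 2]

0: R B3 → L1 miss [-]
1: W B0 → L0 miss [D]
2: W B4 → L0 miss wb→B0 [D]
3: W B1 → L1 miss [D]
4: R B2 → L0 miss wb→B4 [-]
5: W B3 → L1 miss wb→B1 [D]
6: W B2 → L0 hit [D]
7: W B1 → L1 miss wb→B3 [D]
8: W B1 → L1 hit [D]
9: R B1 → L1 hit [D]
10: W B4 → L0 miss wb→B2 [D]
11: R B1 → L1 hit [D]
12: W B4 → L0 hit [D]
13: R B4 → L0 hit [D]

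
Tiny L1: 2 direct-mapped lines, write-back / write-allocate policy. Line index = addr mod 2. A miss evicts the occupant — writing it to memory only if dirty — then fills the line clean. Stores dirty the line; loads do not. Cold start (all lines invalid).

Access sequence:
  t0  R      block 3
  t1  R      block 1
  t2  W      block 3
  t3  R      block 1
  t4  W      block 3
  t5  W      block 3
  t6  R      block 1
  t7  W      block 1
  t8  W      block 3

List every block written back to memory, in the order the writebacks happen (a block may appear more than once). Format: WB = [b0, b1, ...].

WB = [3, 3, 1]

0: R B3 → L1 miss [-]
1: R B1 → L1 miss [-]
2: W B3 → L1 miss [D]
3: R B1 → L1 miss wb→B3 [-]
4: W B3 → L1 miss [D]
5: W B3 → L1 hit [D]
6: R B1 → L1 miss wb→B3 [-]
7: W B1 → L1 hit [D]
8: W B3 → L1 miss wb→B1 [D]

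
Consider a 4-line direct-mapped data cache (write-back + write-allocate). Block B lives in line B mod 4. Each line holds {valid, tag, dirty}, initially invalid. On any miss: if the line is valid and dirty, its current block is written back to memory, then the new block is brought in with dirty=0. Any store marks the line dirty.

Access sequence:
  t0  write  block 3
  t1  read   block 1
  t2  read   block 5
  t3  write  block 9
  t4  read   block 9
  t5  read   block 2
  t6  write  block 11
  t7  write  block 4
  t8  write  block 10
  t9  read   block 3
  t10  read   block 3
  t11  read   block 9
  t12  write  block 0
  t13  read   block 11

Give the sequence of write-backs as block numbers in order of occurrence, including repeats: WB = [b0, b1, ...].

0: W B3 -> L3 miss  d=D]
1: R B1 -> L1 miss  d=-]
2: R B5 -> L1 miss  d=-]
3: W B9 -> L1 miss  d=D]
4: R B9 -> L1 hit  d=D]
5: R B2 -> L2 miss  d=-]
6: W B11 -> L3 miss wb->B3  d=D]
7: W B4 -> L0 miss  d=D]
8: W B10 -> L2 miss  d=D]
9: R B3 -> L3 miss wb->B11  d=-]
10: R B3 -> L3 hit  d=-]
11: R B9 -> L1 hit  d=D]
12: W B0 -> L0 miss wb->B4  d=D]
13: R B11 -> L3 miss  d=-]

WB = [3, 11, 4]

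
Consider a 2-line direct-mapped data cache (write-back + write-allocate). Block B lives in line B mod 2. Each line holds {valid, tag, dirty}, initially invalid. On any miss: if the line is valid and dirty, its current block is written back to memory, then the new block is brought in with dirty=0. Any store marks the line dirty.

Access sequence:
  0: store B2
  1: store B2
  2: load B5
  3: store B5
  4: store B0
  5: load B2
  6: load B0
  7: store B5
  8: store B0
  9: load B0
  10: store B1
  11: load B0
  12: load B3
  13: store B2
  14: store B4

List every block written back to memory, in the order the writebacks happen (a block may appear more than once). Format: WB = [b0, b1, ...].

WB = [2, 0, 5, 1, 0, 2]

0: W B2 → L0 miss [D]
1: W B2 → L0 hit [D]
2: R B5 → L1 miss [-]
3: W B5 → L1 hit [D]
4: W B0 → L0 miss wb→B2 [D]
5: R B2 → L0 miss wb→B0 [-]
6: R B0 → L0 miss [-]
7: W B5 → L1 hit [D]
8: W B0 → L0 hit [D]
9: R B0 → L0 hit [D]
10: W B1 → L1 miss wb→B5 [D]
11: R B0 → L0 hit [D]
12: R B3 → L1 miss wb→B1 [-]
13: W B2 → L0 miss wb→B0 [D]
14: W B4 → L0 miss wb→B2 [D]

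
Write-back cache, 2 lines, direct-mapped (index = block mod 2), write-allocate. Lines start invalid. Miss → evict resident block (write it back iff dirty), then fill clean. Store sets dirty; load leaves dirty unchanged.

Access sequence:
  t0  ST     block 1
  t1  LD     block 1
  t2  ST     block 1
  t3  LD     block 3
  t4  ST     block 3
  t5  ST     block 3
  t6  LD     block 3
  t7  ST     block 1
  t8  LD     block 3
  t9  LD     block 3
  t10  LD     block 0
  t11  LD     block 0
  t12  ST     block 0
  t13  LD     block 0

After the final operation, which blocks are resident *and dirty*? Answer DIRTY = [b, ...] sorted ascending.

DIRTY = [0]

  0 | W B1 → L1 miss [D]
  1 | R B1 → L1 hit [D]
  2 | W B1 → L1 hit [D]
  3 | R B3 → L1 miss wb→B1 [-]
  4 | W B3 → L1 hit [D]
  5 | W B3 → L1 hit [D]
  6 | R B3 → L1 hit [D]
  7 | W B1 → L1 miss wb→B3 [D]
  8 | R B3 → L1 miss wb→B1 [-]
  9 | R B3 → L1 hit [-]
  10 | R B0 → L0 miss [-]
  11 | R B0 → L0 hit [-]
  12 | W B0 → L0 hit [D]
  13 | R B0 → L0 hit [D]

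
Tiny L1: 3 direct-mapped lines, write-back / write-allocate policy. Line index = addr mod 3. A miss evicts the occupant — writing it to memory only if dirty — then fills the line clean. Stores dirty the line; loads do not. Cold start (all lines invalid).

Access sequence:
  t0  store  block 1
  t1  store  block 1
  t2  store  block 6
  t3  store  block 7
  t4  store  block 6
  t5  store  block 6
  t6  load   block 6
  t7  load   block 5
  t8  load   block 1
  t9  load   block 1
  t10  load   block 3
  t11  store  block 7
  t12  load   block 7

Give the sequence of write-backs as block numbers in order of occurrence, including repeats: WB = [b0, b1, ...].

WB = [1, 7, 6]

0: W B1 -> L1 miss  d=D]
1: W B1 -> L1 hit  d=D]
2: W B6 -> L0 miss  d=D]
3: W B7 -> L1 miss wb->B1  d=D]
4: W B6 -> L0 hit  d=D]
5: W B6 -> L0 hit  d=D]
6: R B6 -> L0 hit  d=D]
7: R B5 -> L2 miss  d=-]
8: R B1 -> L1 miss wb->B7  d=-]
9: R B1 -> L1 hit  d=-]
10: R B3 -> L0 miss wb->B6  d=-]
11: W B7 -> L1 miss  d=D]
12: R B7 -> L1 hit  d=D]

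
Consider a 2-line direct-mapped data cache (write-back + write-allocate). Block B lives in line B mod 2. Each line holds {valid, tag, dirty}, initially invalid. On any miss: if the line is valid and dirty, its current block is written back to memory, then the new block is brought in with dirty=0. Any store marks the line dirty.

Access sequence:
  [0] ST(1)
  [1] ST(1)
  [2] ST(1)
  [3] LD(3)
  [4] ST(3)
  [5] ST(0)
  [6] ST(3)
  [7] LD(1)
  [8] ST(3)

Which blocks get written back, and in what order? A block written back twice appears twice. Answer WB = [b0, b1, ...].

0: W B1 -> L1 miss  d=D]
1: W B1 -> L1 hit  d=D]
2: W B1 -> L1 hit  d=D]
3: R B3 -> L1 miss wb->B1  d=-]
4: W B3 -> L1 hit  d=D]
5: W B0 -> L0 miss  d=D]
6: W B3 -> L1 hit  d=D]
7: R B1 -> L1 miss wb->B3  d=-]
8: W B3 -> L1 miss  d=D]

WB = [1, 3]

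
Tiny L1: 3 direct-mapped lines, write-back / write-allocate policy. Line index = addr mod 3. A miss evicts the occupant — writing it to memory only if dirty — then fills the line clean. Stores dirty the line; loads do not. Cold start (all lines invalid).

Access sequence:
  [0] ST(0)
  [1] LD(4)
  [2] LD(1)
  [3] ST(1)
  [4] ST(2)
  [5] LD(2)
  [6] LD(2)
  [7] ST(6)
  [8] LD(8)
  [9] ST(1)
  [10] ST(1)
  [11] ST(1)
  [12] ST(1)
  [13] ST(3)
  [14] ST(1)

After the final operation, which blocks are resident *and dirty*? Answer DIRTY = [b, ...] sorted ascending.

DIRTY = [1, 3]

  0 | W B0 → L0 miss [D]
  1 | R B4 → L1 miss [-]
  2 | R B1 → L1 miss [-]
  3 | W B1 → L1 hit [D]
  4 | W B2 → L2 miss [D]
  5 | R B2 → L2 hit [D]
  6 | R B2 → L2 hit [D]
  7 | W B6 → L0 miss wb→B0 [D]
  8 | R B8 → L2 miss wb→B2 [-]
  9 | W B1 → L1 hit [D]
  10 | W B1 → L1 hit [D]
  11 | W B1 → L1 hit [D]
  12 | W B1 → L1 hit [D]
  13 | W B3 → L0 miss wb→B6 [D]
  14 | W B1 → L1 hit [D]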